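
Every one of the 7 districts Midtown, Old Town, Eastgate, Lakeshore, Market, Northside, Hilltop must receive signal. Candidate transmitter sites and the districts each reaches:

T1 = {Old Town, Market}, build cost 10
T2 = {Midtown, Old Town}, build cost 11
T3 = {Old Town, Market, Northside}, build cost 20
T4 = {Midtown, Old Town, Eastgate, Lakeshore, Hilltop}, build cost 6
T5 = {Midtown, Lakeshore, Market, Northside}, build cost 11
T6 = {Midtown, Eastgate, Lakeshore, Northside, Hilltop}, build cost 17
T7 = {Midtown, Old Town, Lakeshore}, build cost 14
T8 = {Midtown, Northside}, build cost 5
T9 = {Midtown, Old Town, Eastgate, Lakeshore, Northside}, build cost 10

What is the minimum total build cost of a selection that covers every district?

17

T4, T5 cover every district at build cost 6 + 11 = 17.
Any cover uses at least 2 transmitter sites; among all covering selections none totals below 17.
Greedy by coverage-per-build cost would pick T4, T8, T1 for 21 — worse than the optimum 17.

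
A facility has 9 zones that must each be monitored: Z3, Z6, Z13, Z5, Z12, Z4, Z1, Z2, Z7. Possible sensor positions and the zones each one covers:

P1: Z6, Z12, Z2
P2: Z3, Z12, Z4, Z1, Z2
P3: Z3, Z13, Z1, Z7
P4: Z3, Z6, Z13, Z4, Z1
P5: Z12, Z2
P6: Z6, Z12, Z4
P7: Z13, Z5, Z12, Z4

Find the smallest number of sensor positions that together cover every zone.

3

P1, P3, P7 together cover {Z3, Z6, Z13, Z5, Z12, Z4, Z1, Z2, Z7} — every zone.
No 2 of the 7 sensor positions cover everything (all 21 pairs fall short), so 3 is minimum.
Greedy (largest uncovered first) would take P2, P3, P1, P7 — 4 sensor positions — but 3 suffice.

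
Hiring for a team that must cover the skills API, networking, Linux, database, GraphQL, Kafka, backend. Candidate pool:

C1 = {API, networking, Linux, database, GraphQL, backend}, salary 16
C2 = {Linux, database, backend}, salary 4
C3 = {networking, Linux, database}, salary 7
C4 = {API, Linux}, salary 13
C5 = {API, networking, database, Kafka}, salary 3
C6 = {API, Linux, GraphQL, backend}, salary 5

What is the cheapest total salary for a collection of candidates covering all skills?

8

C5, C6 cover every skill at salary 3 + 5 = 8.
Any cover uses at least 2 candidates; among all covering selections none totals below 8.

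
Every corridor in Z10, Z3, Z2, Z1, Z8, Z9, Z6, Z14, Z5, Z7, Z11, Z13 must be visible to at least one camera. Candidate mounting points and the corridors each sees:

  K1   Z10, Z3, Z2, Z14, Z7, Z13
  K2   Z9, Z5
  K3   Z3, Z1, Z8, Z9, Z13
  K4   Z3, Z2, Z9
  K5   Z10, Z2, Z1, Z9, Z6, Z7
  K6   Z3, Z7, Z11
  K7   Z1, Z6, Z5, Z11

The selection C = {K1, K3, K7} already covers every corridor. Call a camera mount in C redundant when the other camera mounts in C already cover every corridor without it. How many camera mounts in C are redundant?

Drop K1: Z10, Z2, Z14, Z7 uncovered — not redundant.
Drop K3: Z8, Z9 uncovered — not redundant.
Drop K7: Z6, Z5, Z11 uncovered — not redundant.
None of the camera mounts in C is redundant.

0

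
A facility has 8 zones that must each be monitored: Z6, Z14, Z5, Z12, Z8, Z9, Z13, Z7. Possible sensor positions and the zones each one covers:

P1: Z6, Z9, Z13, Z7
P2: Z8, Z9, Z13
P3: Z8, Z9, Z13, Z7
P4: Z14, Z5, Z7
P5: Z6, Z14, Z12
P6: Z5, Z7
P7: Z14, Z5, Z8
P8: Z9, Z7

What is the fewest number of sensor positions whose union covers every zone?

P1, P5, P7 together cover {Z6, Z14, Z5, Z12, Z8, Z9, Z13, Z7} — every zone.
No 2 of the 8 sensor positions cover everything (all 28 pairs fall short), so 3 is minimum.

3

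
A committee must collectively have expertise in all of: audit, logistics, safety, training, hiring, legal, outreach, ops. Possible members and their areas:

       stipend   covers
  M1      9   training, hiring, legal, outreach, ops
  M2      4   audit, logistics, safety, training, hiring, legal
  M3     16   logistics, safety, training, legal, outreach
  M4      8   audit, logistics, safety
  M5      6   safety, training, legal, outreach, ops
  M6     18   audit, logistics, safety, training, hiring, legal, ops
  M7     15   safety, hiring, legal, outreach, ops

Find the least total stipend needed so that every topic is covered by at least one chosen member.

10

M2, M5 cover every topic at stipend 4 + 6 = 10.
Any cover uses at least 2 members; among all covering selections none totals below 10.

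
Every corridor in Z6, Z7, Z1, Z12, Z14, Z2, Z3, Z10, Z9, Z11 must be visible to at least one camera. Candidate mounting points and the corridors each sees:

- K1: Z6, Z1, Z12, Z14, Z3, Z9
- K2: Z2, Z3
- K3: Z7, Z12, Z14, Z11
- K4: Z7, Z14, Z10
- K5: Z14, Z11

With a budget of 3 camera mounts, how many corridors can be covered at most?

Choosing K1, K2, K3 covers {Z6, Z7, Z1, Z12, Z14, Z2, Z3, Z9, Z11} — 9 corridors.
No choice of 3 camera mounts does better; here Z10 is left uncovered.

9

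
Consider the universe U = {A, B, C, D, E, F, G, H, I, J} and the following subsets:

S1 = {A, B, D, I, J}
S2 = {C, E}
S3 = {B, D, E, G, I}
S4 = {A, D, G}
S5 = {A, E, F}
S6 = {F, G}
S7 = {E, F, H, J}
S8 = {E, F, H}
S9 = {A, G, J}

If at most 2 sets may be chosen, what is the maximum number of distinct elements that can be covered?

8

Choosing S1, S7 covers {A, B, D, E, F, H, I, J} — 8 elements.
No choice of 2 sets does better; here C, G are left uncovered.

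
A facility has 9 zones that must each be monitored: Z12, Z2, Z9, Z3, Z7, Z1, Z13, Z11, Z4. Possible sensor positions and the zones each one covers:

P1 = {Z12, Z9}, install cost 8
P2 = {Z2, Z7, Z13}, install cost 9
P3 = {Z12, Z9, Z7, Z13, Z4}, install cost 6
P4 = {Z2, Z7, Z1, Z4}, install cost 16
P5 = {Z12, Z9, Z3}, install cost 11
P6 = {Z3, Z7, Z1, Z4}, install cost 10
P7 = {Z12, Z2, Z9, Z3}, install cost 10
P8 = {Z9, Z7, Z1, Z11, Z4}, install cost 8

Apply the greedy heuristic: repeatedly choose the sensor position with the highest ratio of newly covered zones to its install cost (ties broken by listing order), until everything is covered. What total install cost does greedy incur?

Pick 1: P3 adds 5 new (Z12, Z9, Z7, Z13, Z4) at install cost 6 (ratio 5/6).
Pick 2: P8 adds 2 new (Z1, Z11) at install cost 8 (ratio 2/8).
Pick 3: P7 adds 2 new (Z2, Z3) at install cost 10 (ratio 2/10).
Greedy total install cost: 6 + 8 + 10 = 24.

24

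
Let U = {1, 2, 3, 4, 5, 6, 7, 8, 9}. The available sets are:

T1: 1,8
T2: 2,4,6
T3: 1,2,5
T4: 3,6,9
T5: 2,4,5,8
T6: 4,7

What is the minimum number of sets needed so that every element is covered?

T1, T3, T4, T6 together cover {1, 2, 3, 4, 5, 6, 7, 8, 9} — every element.
No 3 of the 6 sets cover everything (all 20 triples fall short), so 4 is minimum.

4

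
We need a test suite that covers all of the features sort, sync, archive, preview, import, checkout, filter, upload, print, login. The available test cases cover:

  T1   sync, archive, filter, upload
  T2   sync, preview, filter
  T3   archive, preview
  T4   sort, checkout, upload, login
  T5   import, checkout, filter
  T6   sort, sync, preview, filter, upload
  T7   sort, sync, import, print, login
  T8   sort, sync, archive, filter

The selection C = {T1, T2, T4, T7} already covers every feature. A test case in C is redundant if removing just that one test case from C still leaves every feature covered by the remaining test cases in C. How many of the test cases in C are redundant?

Drop T1: archive uncovered — not redundant.
Drop T2: preview uncovered — not redundant.
Drop T4: checkout uncovered — not redundant.
Drop T7: import, print uncovered — not redundant.
None of the test cases in C is redundant.

0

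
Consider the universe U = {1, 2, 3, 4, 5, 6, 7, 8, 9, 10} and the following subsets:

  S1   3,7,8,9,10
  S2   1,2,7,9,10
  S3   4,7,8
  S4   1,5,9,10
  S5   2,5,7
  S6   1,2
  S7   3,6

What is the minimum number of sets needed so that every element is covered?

S2, S3, S4, S7 together cover {1, 2, 3, 4, 5, 6, 7, 8, 9, 10} — every element.
No 3 of the 7 sets cover everything (all 35 triples fall short), so 4 is minimum.
Greedy (largest uncovered first) would take S1, S2, S3, S4, S7 — 5 sets — but 4 suffice.

4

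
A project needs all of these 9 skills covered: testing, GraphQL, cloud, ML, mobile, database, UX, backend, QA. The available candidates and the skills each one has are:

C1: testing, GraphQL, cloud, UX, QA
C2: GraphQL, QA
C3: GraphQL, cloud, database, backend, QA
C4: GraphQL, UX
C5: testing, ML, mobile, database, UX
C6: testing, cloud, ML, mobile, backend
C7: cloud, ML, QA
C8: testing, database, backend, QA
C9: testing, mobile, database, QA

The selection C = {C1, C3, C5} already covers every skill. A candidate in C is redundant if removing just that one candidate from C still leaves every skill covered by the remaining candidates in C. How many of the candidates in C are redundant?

1

Drop C1: the rest still cover every skill — redundant.
Drop C3: backend uncovered — not redundant.
Drop C5: ML, mobile uncovered — not redundant.
1 redundant: C1.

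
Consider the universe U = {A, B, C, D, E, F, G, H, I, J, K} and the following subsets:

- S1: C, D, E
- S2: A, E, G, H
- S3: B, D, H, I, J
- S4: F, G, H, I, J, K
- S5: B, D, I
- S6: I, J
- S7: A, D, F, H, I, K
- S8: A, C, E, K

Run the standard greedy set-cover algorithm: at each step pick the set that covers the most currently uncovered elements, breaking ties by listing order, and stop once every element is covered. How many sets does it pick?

4

Pick 1: S4 covers 6 new elements (F, G, H, I, J, K).
Pick 2: S1 covers 3 new elements (C, D, E).
Pick 3: S2 covers 1 new elements (A).
Pick 4: S3 covers 1 new elements (B).
Greedy uses 4 sets. (The true minimum is 3.)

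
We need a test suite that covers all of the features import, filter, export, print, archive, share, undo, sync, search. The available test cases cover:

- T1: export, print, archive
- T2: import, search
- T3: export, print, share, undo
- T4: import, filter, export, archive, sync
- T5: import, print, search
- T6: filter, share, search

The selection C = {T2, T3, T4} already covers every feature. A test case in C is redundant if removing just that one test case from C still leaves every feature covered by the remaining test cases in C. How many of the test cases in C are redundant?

0

Drop T2: search uncovered — not redundant.
Drop T3: print, share, undo uncovered — not redundant.
Drop T4: filter, archive, sync uncovered — not redundant.
None of the test cases in C is redundant.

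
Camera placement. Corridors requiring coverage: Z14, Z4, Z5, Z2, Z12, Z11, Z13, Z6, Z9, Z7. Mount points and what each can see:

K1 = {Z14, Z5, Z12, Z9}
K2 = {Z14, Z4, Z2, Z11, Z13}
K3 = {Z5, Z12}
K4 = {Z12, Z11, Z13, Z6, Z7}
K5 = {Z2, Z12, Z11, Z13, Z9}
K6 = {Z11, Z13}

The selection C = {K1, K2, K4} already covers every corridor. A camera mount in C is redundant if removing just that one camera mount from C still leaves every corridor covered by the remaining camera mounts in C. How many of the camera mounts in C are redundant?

Drop K1: Z5, Z9 uncovered — not redundant.
Drop K2: Z4, Z2 uncovered — not redundant.
Drop K4: Z6, Z7 uncovered — not redundant.
None of the camera mounts in C is redundant.

0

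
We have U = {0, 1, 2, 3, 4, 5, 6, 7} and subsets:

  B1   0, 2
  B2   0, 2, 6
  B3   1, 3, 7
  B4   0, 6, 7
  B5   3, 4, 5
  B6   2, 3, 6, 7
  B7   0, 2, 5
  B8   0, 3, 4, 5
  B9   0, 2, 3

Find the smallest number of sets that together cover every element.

B2, B3, B5 together cover {0, 1, 2, 3, 4, 5, 6, 7} — every element.
No 2 of the 9 sets cover everything (all 36 pairs fall short), so 3 is minimum.

3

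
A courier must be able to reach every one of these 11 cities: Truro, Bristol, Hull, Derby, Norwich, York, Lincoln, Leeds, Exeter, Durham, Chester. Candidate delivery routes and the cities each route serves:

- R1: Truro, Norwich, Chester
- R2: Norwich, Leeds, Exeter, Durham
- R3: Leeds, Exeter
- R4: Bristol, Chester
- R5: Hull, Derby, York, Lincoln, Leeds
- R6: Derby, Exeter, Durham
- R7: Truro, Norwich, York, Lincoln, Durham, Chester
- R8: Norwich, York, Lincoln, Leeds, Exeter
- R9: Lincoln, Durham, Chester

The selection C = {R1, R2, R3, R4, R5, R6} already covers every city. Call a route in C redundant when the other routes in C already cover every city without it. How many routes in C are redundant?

3

Drop R1: Truro uncovered — not redundant.
Drop R2: the rest still cover every city — redundant.
Drop R3: the rest still cover every city — redundant.
Drop R4: Bristol uncovered — not redundant.
Drop R5: Hull, York, Lincoln uncovered — not redundant.
Drop R6: the rest still cover every city — redundant.
3 redundant: R2, R3, R6.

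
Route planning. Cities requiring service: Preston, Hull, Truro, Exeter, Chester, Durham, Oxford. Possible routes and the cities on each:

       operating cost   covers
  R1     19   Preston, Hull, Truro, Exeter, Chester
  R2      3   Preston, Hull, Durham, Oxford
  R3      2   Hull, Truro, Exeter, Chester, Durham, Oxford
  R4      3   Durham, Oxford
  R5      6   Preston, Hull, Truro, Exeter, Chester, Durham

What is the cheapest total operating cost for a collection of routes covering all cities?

R2, R3 cover every city at operating cost 3 + 2 = 5.
Any cover uses at least 2 routes; among all covering selections none totals below 5.

5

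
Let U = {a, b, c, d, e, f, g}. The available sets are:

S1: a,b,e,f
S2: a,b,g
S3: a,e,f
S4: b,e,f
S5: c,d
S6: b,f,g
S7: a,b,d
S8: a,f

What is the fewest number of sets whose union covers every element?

S1, S2, S5 together cover {a, b, c, d, e, f, g} — every element.
No 2 of the 8 sets cover everything (all 28 pairs fall short), so 3 is minimum.

3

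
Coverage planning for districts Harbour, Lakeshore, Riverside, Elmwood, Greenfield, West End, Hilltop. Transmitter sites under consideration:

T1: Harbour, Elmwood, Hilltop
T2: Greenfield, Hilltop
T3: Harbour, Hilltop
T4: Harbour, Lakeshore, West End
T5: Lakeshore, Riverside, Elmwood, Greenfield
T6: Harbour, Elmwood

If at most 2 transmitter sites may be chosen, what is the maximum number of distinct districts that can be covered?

Choosing T1, T5 covers {Harbour, Lakeshore, Riverside, Elmwood, Greenfield, Hilltop} — 6 districts.
No choice of 2 transmitter sites does better; here West End is left uncovered.

6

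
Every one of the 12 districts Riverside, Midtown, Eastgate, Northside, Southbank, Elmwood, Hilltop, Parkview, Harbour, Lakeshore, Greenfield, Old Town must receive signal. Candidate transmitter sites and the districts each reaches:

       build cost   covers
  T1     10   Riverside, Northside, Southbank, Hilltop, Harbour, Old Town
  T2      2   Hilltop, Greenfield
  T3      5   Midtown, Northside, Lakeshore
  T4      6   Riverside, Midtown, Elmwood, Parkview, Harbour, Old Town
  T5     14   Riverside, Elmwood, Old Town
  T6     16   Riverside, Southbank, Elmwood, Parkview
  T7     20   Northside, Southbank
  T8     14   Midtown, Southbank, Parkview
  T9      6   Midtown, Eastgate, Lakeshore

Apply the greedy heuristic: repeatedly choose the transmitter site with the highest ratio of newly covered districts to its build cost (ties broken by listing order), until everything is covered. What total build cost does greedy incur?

Pick 1: T2 adds 2 new (Hilltop, Greenfield) at build cost 2 (ratio 2/2).
Pick 2: T4 adds 6 new (Riverside, Midtown, Elmwood, Parkview, Harbour, Old Town) at build cost 6 (ratio 6/6).
Pick 3: T3 adds 2 new (Northside, Lakeshore) at build cost 5 (ratio 2/5).
Pick 4: T9 adds 1 new (Eastgate) at build cost 6 (ratio 1/6).
Pick 5: T1 adds 1 new (Southbank) at build cost 10 (ratio 1/10).
Greedy total build cost: 2 + 6 + 5 + 6 + 10 = 29. (The true optimum is 24, so greedy overshoots here.)

29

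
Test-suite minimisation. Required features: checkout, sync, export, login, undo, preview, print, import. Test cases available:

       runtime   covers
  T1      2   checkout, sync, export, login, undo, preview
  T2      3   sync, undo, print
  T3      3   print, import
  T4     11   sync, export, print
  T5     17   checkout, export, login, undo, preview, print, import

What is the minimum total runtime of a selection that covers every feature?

T1, T3 cover every feature at runtime 2 + 3 = 5.
Any cover uses at least 2 test cases; among all covering selections none totals below 5.

5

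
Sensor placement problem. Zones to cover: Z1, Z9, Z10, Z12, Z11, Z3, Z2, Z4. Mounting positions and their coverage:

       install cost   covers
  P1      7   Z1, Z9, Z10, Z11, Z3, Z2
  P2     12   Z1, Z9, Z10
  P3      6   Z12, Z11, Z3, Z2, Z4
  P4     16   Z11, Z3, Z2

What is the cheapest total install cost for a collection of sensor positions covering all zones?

13

P1, P3 cover every zone at install cost 7 + 6 = 13.
Any cover uses at least 2 sensor positions; among all covering selections none totals below 13.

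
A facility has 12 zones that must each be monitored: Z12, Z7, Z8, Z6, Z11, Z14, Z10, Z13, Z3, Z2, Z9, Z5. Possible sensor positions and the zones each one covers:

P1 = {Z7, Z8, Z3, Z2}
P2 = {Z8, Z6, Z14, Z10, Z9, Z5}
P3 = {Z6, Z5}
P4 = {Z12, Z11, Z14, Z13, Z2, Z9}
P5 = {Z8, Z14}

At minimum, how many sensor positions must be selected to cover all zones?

3

P1, P2, P4 together cover {Z12, Z7, Z8, Z6, Z11, Z14, Z10, Z13, Z3, Z2, Z9, Z5} — every zone.
No 2 of the 5 sensor positions cover everything (all 10 pairs fall short), so 3 is minimum.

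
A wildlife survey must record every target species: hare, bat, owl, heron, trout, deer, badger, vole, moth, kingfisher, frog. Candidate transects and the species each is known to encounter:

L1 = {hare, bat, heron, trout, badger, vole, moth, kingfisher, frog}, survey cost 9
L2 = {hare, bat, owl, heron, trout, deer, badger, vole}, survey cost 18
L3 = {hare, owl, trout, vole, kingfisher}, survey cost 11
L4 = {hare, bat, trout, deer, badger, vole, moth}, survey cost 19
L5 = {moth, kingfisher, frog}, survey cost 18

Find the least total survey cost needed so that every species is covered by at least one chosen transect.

27

L1, L2 cover every species at survey cost 9 + 18 = 27.
Any cover uses at least 2 transects; among all covering selections none totals below 27.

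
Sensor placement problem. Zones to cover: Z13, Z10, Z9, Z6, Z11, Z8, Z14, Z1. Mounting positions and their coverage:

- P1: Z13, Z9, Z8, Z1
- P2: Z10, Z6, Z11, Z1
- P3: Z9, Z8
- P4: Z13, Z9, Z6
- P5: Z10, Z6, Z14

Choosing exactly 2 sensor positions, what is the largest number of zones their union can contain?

7

Choosing P1, P2 covers {Z13, Z10, Z9, Z6, Z11, Z8, Z1} — 7 zones.
No choice of 2 sensor positions does better; here Z14 is left uncovered.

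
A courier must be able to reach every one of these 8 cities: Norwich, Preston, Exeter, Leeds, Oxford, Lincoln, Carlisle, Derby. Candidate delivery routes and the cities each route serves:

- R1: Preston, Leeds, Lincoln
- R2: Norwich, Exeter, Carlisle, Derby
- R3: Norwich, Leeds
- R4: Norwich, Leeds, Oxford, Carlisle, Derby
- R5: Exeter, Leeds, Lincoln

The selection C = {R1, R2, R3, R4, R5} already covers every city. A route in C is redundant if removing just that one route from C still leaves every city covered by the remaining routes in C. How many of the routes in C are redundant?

Drop R1: Preston uncovered — not redundant.
Drop R2: the rest still cover every city — redundant.
Drop R3: the rest still cover every city — redundant.
Drop R4: Oxford uncovered — not redundant.
Drop R5: the rest still cover every city — redundant.
3 redundant: R2, R3, R5.

3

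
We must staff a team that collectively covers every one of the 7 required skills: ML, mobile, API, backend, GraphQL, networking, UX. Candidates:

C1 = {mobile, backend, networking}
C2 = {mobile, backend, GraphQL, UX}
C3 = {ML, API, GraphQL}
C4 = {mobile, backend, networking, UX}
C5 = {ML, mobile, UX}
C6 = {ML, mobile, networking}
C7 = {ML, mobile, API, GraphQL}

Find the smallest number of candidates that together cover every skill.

2

C3, C4 together cover {ML, mobile, API, backend, GraphQL, networking, UX} — every skill.
No single candidate contains all 7 skills, so 2 is optimal.
Greedy (largest uncovered first) would take C2, C3, C1 — 3 candidates — but 2 suffice.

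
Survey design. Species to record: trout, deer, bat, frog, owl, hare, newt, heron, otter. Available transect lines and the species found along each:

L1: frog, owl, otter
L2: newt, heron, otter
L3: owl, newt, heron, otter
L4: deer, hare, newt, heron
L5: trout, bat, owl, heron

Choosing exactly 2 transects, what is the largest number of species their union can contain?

7

Choosing L1, L4 covers {deer, frog, owl, hare, newt, heron, otter} — 7 species.
No choice of 2 transects does better; here trout, bat are left uncovered.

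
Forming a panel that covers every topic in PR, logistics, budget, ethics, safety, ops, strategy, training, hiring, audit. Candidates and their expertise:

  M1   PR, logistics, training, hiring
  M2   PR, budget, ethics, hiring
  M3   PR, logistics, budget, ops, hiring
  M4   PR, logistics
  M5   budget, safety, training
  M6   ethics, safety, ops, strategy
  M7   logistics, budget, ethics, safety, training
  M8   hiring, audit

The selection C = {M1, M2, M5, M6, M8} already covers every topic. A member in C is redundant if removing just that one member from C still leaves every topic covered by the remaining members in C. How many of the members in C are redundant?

Drop M1: logistics uncovered — not redundant.
Drop M2: the rest still cover every topic — redundant.
Drop M5: the rest still cover every topic — redundant.
Drop M6: ops, strategy uncovered — not redundant.
Drop M8: audit uncovered — not redundant.
2 redundant: M2, M5.

2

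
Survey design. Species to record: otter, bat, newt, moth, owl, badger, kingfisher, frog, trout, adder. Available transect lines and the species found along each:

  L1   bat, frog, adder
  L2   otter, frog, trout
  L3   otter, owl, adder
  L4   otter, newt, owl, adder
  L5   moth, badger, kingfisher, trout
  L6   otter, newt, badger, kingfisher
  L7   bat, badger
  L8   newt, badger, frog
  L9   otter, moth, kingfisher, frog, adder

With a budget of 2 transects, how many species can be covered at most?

Choosing L4, L5 covers {otter, newt, moth, owl, badger, kingfisher, trout, adder} — 8 species.
No choice of 2 transects does better; here bat, frog are left uncovered.

8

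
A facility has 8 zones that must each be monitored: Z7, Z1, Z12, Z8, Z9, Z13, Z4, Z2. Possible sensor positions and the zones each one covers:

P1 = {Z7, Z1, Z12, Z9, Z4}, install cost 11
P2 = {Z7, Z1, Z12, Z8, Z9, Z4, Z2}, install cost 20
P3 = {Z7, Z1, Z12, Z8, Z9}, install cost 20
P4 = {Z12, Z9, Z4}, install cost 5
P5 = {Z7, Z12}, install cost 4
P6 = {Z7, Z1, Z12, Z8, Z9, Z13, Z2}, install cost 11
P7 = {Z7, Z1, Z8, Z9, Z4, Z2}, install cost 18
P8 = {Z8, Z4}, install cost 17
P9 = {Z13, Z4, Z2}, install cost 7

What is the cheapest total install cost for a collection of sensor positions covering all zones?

P4, P6 cover every zone at install cost 5 + 11 = 16.
Any cover uses at least 2 sensor positions; among all covering selections none totals below 16.

16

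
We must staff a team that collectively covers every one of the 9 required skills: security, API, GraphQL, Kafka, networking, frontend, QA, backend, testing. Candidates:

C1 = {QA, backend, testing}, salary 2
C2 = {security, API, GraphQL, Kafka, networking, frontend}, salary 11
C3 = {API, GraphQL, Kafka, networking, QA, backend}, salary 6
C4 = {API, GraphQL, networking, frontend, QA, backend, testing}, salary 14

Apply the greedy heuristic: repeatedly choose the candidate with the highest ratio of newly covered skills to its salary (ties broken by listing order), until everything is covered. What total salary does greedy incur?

19

Pick 1: C1 adds 3 new (QA, backend, testing) at salary 2 (ratio 3/2).
Pick 2: C3 adds 4 new (API, GraphQL, Kafka, networking) at salary 6 (ratio 4/6).
Pick 3: C2 adds 2 new (security, frontend) at salary 11 (ratio 2/11).
Greedy total salary: 2 + 6 + 11 = 19. (The true optimum is 13, so greedy overshoots here.)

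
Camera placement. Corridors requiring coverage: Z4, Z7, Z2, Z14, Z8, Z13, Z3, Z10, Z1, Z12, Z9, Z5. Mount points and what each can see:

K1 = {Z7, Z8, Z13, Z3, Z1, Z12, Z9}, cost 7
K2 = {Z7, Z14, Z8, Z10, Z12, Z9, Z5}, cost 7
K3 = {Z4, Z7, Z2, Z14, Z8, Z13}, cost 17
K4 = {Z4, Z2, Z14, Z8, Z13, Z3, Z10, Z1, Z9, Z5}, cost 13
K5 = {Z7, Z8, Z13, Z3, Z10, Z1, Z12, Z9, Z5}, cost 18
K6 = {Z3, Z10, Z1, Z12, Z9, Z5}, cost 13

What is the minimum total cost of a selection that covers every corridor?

K1, K4 cover every corridor at cost 7 + 13 = 20.
Any cover uses at least 2 camera mounts; among all covering selections none totals below 20.

20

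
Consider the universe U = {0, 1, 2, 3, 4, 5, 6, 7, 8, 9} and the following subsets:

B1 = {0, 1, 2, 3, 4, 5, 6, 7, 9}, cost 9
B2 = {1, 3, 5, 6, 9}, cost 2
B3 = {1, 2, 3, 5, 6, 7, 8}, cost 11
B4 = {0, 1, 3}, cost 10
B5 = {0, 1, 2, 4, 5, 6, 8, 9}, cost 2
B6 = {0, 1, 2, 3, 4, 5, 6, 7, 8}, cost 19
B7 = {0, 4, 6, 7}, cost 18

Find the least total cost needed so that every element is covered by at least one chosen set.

11

B1, B5 cover every element at cost 9 + 2 = 11.
Any cover uses at least 2 sets; among all covering selections none totals below 11.
Greedy by coverage-per-cost would pick B5, B2, B1 for 13 — worse than the optimum 11.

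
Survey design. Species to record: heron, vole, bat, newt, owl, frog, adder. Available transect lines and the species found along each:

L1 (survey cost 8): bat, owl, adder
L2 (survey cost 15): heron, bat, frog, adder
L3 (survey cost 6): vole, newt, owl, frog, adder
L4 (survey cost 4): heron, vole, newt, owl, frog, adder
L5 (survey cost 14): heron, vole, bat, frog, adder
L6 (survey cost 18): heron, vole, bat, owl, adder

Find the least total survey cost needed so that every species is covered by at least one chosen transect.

L1, L4 cover every species at survey cost 8 + 4 = 12.
Any cover uses at least 2 transects; among all covering selections none totals below 12.

12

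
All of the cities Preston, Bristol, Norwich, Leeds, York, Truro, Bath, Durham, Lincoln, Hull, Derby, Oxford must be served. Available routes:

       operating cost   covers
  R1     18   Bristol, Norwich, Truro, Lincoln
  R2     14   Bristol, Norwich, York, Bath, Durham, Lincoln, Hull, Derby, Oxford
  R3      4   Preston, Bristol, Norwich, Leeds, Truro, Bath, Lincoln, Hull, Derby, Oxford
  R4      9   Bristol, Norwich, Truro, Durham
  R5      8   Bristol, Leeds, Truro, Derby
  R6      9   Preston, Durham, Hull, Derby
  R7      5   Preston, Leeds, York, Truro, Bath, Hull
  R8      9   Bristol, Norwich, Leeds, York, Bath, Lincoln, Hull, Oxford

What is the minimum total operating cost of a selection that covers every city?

R2, R3 cover every city at operating cost 14 + 4 = 18.
Any cover uses at least 2 routes; among all covering selections none totals below 18.

18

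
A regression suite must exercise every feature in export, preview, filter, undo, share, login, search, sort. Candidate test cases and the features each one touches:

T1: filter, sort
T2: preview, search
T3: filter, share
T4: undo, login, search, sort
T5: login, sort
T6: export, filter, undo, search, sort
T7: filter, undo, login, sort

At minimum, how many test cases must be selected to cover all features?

T2, T3, T4, T6 together cover {export, preview, filter, undo, share, login, search, sort} — every feature.
No 3 of the 7 test cases cover everything (all 35 triples fall short), so 4 is minimum.

4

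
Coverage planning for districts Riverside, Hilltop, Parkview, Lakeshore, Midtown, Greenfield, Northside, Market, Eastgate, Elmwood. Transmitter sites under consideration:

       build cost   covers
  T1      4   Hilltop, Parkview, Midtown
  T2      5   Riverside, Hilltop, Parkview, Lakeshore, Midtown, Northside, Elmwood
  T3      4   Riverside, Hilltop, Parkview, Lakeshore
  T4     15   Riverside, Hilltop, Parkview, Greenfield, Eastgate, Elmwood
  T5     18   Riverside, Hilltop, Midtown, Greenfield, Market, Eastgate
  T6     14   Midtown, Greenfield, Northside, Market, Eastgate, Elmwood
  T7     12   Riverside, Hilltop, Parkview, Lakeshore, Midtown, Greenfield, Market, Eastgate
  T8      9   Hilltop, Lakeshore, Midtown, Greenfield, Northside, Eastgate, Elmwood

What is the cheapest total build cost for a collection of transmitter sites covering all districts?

17

T2, T7 cover every district at build cost 5 + 12 = 17.
Any cover uses at least 2 transmitter sites; among all covering selections none totals below 17.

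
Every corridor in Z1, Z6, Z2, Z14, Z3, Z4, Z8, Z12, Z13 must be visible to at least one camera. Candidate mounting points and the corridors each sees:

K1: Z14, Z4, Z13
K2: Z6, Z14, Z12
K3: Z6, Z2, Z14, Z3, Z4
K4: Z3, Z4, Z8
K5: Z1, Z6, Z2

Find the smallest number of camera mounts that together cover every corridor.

4

K1, K2, K4, K5 together cover {Z1, Z6, Z2, Z14, Z3, Z4, Z8, Z12, Z13} — every corridor.
No 3 of the 5 camera mounts cover everything (all 10 triples fall short), so 4 is minimum.
Greedy (largest uncovered first) would take K3, K1, K2, K4, K5 — 5 camera mounts — but 4 suffice.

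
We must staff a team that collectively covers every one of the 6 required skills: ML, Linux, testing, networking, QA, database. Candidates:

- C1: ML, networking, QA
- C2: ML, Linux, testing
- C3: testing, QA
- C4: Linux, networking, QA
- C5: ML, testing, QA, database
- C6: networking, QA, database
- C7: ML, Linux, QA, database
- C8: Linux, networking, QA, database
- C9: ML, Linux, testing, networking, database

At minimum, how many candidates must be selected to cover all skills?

C1, C9 together cover {ML, Linux, testing, networking, QA, database} — every skill.
No single candidate contains all 6 skills, so 2 is optimal.

2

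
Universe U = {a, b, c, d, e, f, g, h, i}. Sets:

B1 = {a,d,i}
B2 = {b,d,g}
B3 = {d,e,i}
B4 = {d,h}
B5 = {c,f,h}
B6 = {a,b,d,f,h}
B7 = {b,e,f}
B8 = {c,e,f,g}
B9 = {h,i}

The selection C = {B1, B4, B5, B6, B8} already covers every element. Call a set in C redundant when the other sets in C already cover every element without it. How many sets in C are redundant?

Drop B1: i uncovered — not redundant.
Drop B4: the rest still cover every element — redundant.
Drop B5: the rest still cover every element — redundant.
Drop B6: b uncovered — not redundant.
Drop B8: e, g uncovered — not redundant.
2 redundant: B4, B5.

2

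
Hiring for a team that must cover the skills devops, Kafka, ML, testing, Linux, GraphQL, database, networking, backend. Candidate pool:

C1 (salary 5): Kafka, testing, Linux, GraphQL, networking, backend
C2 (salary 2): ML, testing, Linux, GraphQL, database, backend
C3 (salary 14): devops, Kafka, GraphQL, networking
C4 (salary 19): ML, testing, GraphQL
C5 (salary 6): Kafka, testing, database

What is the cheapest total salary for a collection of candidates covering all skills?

C2, C3 cover every skill at salary 2 + 14 = 16.
Any cover uses at least 2 candidates; among all covering selections none totals below 16.
Greedy by coverage-per-salary would pick C2, C1, C3 for 21 — worse than the optimum 16.

16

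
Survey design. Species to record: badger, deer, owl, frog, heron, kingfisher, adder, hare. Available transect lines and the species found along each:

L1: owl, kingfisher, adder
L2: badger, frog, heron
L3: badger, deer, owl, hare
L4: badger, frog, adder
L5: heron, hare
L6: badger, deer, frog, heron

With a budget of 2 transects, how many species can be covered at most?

7

Choosing L1, L6 covers {badger, deer, owl, frog, heron, kingfisher, adder} — 7 species.
No choice of 2 transects does better; here hare is left uncovered.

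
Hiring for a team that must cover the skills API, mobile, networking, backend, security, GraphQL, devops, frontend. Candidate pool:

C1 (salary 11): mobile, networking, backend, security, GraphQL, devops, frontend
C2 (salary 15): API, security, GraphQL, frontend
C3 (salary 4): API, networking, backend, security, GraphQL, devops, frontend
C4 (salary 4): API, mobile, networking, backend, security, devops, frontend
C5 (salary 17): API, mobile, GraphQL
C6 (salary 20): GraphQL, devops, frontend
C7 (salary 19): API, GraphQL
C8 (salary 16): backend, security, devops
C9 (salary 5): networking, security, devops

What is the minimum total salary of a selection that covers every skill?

C3, C4 cover every skill at salary 4 + 4 = 8.
Any cover uses at least 2 candidates; among all covering selections none totals below 8.

8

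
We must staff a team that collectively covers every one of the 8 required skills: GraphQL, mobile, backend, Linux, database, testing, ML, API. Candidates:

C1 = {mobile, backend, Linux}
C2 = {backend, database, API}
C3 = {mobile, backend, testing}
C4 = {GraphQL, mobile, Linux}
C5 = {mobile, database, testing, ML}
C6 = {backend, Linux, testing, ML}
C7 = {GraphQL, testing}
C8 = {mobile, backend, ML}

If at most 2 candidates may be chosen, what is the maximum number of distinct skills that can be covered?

Choosing C1, C5 covers {mobile, backend, Linux, database, testing, ML} — 6 skills.
No choice of 2 candidates does better; here GraphQL, API are left uncovered.

6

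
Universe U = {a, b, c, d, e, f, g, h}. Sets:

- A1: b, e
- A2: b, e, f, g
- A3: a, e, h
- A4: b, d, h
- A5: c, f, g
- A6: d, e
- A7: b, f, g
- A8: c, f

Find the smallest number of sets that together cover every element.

3

A3, A4, A5 together cover {a, b, c, d, e, f, g, h} — every element.
No 2 of the 8 sets cover everything (all 28 pairs fall short), so 3 is minimum.
Greedy (largest uncovered first) would take A2, A3, A4, A5 — 4 sets — but 3 suffice.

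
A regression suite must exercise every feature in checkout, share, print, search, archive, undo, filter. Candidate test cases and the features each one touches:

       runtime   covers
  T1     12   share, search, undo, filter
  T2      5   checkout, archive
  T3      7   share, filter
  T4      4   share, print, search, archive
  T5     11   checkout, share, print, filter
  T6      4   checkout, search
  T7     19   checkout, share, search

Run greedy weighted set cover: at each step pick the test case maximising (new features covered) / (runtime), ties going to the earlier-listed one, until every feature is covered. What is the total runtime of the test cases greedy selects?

20

Pick 1: T4 adds 4 new (share, print, search, archive) at runtime 4 (ratio 4/4).
Pick 2: T6 adds 1 new (checkout) at runtime 4 (ratio 1/4).
Pick 3: T1 adds 2 new (undo, filter) at runtime 12 (ratio 2/12).
Greedy total runtime: 4 + 4 + 12 = 20.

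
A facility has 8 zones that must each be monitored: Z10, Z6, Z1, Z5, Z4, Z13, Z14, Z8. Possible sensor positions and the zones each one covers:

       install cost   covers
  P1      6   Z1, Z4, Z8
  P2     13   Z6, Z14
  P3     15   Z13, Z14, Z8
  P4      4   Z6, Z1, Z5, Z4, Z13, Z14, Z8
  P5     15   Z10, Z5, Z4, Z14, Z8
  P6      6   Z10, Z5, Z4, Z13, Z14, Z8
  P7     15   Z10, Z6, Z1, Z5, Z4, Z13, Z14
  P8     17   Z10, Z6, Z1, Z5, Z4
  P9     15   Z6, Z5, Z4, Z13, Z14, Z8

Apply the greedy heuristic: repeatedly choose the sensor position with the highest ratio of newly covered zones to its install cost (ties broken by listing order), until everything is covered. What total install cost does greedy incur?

10

Pick 1: P4 adds 7 new (Z6, Z1, Z5, Z4, Z13, Z14, Z8) at install cost 4 (ratio 7/4).
Pick 2: P6 adds 1 new (Z10) at install cost 6 (ratio 1/6).
Greedy total install cost: 4 + 6 = 10.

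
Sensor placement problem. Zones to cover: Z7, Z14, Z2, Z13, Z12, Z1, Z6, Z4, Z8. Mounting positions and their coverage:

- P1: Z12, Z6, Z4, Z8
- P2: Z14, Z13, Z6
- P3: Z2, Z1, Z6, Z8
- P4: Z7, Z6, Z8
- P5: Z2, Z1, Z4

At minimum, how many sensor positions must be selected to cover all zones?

P1, P2, P3, P4 together cover {Z7, Z14, Z2, Z13, Z12, Z1, Z6, Z4, Z8} — every zone.
No 3 of the 5 sensor positions cover everything (all 10 triples fall short), so 4 is minimum.

4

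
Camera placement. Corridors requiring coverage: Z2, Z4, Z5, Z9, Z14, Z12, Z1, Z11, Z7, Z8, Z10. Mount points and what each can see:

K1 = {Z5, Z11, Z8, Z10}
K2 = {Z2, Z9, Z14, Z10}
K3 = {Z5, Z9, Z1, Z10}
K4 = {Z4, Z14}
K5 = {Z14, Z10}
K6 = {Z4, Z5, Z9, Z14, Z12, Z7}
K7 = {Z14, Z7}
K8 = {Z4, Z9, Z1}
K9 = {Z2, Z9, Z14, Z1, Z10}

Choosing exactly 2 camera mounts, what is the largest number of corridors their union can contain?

9

Choosing K1, K6 covers {Z4, Z5, Z9, Z14, Z12, Z11, Z7, Z8, Z10} — 9 corridors.
No choice of 2 camera mounts does better; here Z2, Z1 are left uncovered.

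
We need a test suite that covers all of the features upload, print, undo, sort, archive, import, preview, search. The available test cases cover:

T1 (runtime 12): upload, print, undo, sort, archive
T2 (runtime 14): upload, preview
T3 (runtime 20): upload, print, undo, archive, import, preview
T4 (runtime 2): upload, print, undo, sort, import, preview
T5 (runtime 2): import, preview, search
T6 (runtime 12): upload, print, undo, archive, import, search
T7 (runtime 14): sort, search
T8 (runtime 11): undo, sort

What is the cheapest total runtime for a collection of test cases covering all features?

T1, T5 cover every feature at runtime 12 + 2 = 14.
Any cover uses at least 2 test cases; among all covering selections none totals below 14.
Greedy by coverage-per-runtime would pick T4, T5, T1 for 16 — worse than the optimum 14.

14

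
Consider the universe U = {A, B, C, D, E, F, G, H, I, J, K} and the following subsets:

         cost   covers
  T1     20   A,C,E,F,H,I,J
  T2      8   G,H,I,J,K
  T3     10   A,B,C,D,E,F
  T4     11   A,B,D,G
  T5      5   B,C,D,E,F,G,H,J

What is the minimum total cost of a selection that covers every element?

18

T2, T3 cover every element at cost 8 + 10 = 18.
Any cover uses at least 2 sets; among all covering selections none totals below 18.
Greedy by coverage-per-cost would pick T5, T2, T3 for 23 — worse than the optimum 18.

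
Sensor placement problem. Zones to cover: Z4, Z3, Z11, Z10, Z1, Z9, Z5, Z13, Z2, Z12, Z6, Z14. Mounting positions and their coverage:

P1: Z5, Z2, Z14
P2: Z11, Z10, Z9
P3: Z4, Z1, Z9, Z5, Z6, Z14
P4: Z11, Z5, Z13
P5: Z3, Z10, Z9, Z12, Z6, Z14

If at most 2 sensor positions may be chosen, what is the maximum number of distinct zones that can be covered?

Choosing P3, P5 covers {Z4, Z3, Z10, Z1, Z9, Z5, Z12, Z6, Z14} — 9 zones.
No choice of 2 sensor positions does better; here Z11, Z13, Z2 are left uncovered.

9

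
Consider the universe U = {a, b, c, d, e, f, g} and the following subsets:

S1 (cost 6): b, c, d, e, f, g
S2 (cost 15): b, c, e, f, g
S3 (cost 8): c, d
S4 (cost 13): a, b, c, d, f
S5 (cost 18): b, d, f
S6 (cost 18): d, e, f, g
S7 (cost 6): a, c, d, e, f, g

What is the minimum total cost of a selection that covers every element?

12

S1, S7 cover every element at cost 6 + 6 = 12.
Any cover uses at least 2 sets; among all covering selections none totals below 12.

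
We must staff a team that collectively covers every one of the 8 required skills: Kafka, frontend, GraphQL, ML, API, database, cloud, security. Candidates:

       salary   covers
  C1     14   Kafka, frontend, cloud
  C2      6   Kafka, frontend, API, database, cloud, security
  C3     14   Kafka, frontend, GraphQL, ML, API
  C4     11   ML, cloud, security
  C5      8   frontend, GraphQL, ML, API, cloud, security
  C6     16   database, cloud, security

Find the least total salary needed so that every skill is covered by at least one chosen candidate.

C2, C5 cover every skill at salary 6 + 8 = 14.
Any cover uses at least 2 candidates; among all covering selections none totals below 14.

14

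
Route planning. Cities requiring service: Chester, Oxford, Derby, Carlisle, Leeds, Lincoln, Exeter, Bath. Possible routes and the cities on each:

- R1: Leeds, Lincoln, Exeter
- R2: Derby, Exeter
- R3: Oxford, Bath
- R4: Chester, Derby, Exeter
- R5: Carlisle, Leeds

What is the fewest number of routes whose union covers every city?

4

R1, R3, R4, R5 together cover {Chester, Oxford, Derby, Carlisle, Leeds, Lincoln, Exeter, Bath} — every city.
No 3 of the 5 routes cover everything (all 10 triples fall short), so 4 is minimum.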